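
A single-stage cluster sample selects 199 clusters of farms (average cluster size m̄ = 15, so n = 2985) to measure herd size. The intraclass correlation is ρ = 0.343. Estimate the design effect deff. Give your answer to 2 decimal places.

deff = 1 + (15 − 1)·0.343 = 1 + 4.802 = 5.802.

5.80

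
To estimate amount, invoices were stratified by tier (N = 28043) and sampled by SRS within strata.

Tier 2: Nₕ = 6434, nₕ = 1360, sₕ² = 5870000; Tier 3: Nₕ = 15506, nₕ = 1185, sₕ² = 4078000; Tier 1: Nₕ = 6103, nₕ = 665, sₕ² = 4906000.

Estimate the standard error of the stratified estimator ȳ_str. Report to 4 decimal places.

38.2396

Var(ȳ_str) = Σₕ Wₕ²(1 − fₕ)sₕ²/nₕ with Wₕ = Nₕ/N, N = 28043.
Tier 2: Wₕ = 0.22943337; term = 0.22943337²·(1 − 0.21137706)·5870000/1360 = 179.1768.
Tier 3: Wₕ = 0.55293656; term = 0.55293656²·(1 − 0.07642203)·4078000/1185 = 971.74665.
Tier 1: Wₕ = 0.21763007; term = 0.21763007²·(1 − 0.10896281)·4906000/665 = 311.3433.
Sum = 1462.2668.
SE = √(1462.2668) = 38.2396.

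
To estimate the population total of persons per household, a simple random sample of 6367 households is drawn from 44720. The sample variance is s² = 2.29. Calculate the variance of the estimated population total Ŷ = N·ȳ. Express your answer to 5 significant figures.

616880

Var(Ŷ) = N²·Var(ȳ) = N²·(1 − n/N)·s²/n.
f = 6367/44720 = 0.14237478; Var(ȳ) = 0.85762522·2.29/6367 = 3.0845952 × 10^-4.
Var(Ŷ) = 44720² · (3.0845952 × 10^-4) = 616881.53.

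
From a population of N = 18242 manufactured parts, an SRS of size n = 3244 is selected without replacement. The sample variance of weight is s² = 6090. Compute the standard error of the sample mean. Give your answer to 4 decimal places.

1.2424

Under SRS without replacement, Var(ȳ) = (1 − f)·s²/n with f = n/N = 3244/18242 = 0.17783138.
Var(ȳ) = (1 − 0.17783138)·6090/3244 = 0.82216862·1.877312 = 1.543467.
SE(ȳ) = √(1.543467) = 1.2424.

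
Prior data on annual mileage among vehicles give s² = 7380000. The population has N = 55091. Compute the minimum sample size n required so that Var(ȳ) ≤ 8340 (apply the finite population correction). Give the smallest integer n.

871

Without fpc, n₀ = s²/D = 7380000/8340 = 884.8921.
With fpc, (1 − n/N)·s²/n ≤ D requires n ≥ n₀/(1 + n₀/N) = 884.8921/(1 + 884.8921/55091) = 870.9033.
Rounding up, n = 871.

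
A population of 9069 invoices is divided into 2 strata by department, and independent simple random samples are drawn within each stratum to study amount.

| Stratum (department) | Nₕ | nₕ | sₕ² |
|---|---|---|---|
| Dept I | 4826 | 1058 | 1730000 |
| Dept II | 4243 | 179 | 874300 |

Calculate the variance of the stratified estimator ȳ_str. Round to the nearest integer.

1386

Var(ȳ_str) = Σₕ Wₕ²(1 − fₕ)sₕ²/nₕ with Wₕ = Nₕ/N, N = 9069.
Dept I: Wₕ = 0.53214246; term = 0.53214246²·(1 − 0.21922918)·1730000/1058 = 361.52626.
Dept II: Wₕ = 0.46785754; term = 0.46785754²·(1 − 0.04218713)·874300/179 = 1024.0364.
Sum = 1385.5627.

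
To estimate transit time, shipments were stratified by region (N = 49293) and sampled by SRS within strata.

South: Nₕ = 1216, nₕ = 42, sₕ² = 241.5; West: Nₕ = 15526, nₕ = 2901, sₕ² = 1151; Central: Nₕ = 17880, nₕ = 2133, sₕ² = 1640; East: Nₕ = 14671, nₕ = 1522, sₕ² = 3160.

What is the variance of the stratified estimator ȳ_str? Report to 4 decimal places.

Var(ȳ_str) = Σₕ Wₕ²(1 − fₕ)sₕ²/nₕ with Wₕ = Nₕ/N, N = 49293.
South: Wₕ = 0.02466882; term = 0.02466882²·(1 − 0.03453947)·241.5/42 = 0.0033783062.
West: Wₕ = 0.31497373; term = 0.31497373²·(1 − 0.18684787)·1151/2901 = 0.032007228.
Central: Wₕ = 0.36272899; term = 0.36272899²·(1 − 0.11929530)·1640/2133 = 0.089093872.
East: Wₕ = 0.29762847; term = 0.29762847²·(1 − 0.10374208)·3160/1522 = 0.16483687.
Sum = 0.28931628.

0.2893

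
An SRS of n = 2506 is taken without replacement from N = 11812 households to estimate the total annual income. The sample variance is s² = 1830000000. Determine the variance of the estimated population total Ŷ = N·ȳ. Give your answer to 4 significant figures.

8.027 × 10^13

Var(Ŷ) = N²·Var(ȳ) = N²·(1 − n/N)·s²/n.
f = 2506/11812 = 0.21215713; Var(ȳ) = 0.78784287·1830000000/2506 = 575320.21.
Var(Ŷ) = 11812² · 575320.21 = 8.02706 × 10^13.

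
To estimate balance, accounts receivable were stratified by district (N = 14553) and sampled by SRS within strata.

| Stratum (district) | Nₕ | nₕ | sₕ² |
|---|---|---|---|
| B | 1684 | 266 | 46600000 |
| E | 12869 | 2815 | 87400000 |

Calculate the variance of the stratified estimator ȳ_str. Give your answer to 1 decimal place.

Var(ȳ_str) = Σₕ Wₕ²(1 − fₕ)sₕ²/nₕ with Wₕ = Nₕ/N, N = 14553.
B: Wₕ = 0.11571497; term = 0.11571497²·(1 − 0.15795724)·46600000/266 = 1975.2294.
E: Wₕ = 0.88428503; term = 0.88428503²·(1 − 0.21874272)·87400000/2815 = 18967.568.
Sum = 20942.797.

20942.8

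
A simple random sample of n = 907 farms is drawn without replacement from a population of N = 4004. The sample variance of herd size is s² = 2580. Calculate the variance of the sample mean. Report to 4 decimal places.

2.2002

Under SRS without replacement, Var(ȳ) = (1 − f)·s²/n with f = n/N = 907/4004 = 0.22652348.
Var(ȳ) = (1 − 0.22652348)·2580/907 = 0.77347652·2.8445424 = 2.2001868.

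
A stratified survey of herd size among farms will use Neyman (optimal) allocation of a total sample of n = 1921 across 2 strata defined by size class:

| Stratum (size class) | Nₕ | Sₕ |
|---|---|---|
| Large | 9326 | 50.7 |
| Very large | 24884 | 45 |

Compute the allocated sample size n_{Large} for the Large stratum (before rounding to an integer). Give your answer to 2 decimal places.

Neyman allocation: nₕ = n·NₕSₕ / Σⱼ NⱼSⱼ.
Σ NⱼSⱼ = 9326·50.7 + 24884·45 = 1.5926082 × 10^6.
n_{Large} = 1921·9326·50.7 / (1.5926082 × 10^6) = 570.32.

570.32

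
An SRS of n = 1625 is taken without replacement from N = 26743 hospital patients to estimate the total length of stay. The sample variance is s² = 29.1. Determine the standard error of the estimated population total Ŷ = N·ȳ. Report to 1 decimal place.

3468.3

Var(Ŷ) = N²·Var(ȳ) = N²·(1 − n/N)·s²/n.
f = 1625/26743 = 0.06076356; Var(ȳ) = 0.93923644·29.1/1625 = 0.016819557.
Var(Ŷ) = 26743² · 0.016819557 = 1.2029146 × 10^7.
SE(Ŷ) = √(1.2029146 × 10^7) = 3468.3.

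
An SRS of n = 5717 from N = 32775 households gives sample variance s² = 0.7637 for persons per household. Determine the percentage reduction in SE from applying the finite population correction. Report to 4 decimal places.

9.1392

f = n/N = 5717/32775 = 0.17443173.
SE_no-fpc = √(s²/n) = 0.011557857; SE_fpc = √((1−f)s²/n) = 0.010501559.
Ratio = √(1−f) = 0.90860787. Reduction = 100·(1 − 0.90860787) = 9.1392%.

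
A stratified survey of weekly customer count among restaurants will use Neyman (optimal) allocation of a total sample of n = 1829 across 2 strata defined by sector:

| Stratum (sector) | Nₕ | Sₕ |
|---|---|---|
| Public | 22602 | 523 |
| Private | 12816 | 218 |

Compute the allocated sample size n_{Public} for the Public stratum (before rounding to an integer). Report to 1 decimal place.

1479.4

Neyman allocation: nₕ = n·NₕSₕ / Σⱼ NⱼSⱼ.
Σ NⱼSⱼ = 22602·523 + 12816·218 = 1.4614734 × 10^7.
n_{Public} = 1829·22602·523 / (1.4614734 × 10^7) = 1479.4.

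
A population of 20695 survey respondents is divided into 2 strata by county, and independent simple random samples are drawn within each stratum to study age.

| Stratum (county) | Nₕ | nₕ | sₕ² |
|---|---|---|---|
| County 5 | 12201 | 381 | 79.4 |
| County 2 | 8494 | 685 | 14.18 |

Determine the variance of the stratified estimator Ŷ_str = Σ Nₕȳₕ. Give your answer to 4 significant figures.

Var(Ŷ_str) = Σₕ Nₕ²(1 − fₕ)sₕ²/nₕ.
County 5: 12201²·(1 − 381/12201)·79.4/381 = 3.0054425 × 10^7.
County 2: 8494²·(1 − 685/8494)·14.18/685 = 1.3730721 × 10^6.
Sum = 3.1427497 × 10^7.

3.143 × 10^7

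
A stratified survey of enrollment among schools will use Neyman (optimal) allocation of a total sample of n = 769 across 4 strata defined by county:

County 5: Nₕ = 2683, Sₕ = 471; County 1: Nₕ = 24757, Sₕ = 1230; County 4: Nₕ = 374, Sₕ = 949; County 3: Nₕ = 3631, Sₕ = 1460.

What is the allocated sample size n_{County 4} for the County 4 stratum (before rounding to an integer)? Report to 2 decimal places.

7.30

Neyman allocation: nₕ = n·NₕSₕ / Σⱼ NⱼSⱼ.
Σ NⱼSⱼ = 2683·471 + 24757·1230 + 374·949 + 3631·1460 = 3.7370989 × 10^7.
n_{County 4} = 769·374·949 / (3.7370989 × 10^7) = 7.30.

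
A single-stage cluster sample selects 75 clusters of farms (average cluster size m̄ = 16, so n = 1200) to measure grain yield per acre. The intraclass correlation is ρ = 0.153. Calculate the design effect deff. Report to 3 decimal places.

3.295

deff = 1 + (16 − 1)·0.153 = 1 + 2.295 = 3.295.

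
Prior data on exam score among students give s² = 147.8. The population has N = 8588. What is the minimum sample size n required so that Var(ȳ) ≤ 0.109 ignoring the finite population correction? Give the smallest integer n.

1356

Without fpc, n₀ = s²/D = 147.8/0.109 = 1355.9633.
Rounding up, n = 1356.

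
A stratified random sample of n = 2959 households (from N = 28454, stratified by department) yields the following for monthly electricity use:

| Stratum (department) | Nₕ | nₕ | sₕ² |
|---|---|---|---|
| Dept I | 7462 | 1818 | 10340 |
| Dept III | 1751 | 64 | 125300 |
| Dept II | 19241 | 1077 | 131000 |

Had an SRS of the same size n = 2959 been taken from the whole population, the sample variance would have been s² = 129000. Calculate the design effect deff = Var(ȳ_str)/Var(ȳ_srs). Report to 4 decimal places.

1.5346

Var(ȳ_str) = Σ Wₕ²(1−fₕ)sₕ²/nₕ with Wₕ = Nₕ/28454:
  Dept I: (7462/28454)²·(1−1818/7462)·10340/1818 = 0.29585728
  Dept III: (1751/28454)²·(1−64/1751)·125300/64 = 7.1430826
  Dept II: (19241/28454)²·(1−1077/19241)·131000/1077 = 52.505896
  → Var(ȳ_str) = 59.944836.
Var(ȳ_srs) = (1 − 2959/28454)·129000/2959 = 39.062176.
deff = 59.944836 / 39.062176 = 1.5346.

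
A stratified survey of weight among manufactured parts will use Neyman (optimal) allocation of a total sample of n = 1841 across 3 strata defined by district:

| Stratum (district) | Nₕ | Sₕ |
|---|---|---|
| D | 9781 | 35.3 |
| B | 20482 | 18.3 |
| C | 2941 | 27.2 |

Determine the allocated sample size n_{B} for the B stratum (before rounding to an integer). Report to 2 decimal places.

862.46

Neyman allocation: nₕ = n·NₕSₕ / Σⱼ NⱼSⱼ.
Σ NⱼSⱼ = 9781·35.3 + 20482·18.3 + 2941·27.2 = 800085.1.
n_{B} = 1841·20482·18.3 / 800085.1 = 862.46.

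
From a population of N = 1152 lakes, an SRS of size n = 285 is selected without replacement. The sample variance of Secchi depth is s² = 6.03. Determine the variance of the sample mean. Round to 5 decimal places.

0.01592

Under SRS without replacement, Var(ȳ) = (1 − f)·s²/n with f = n/N = 285/1152 = 0.24739583.
Var(ȳ) = (1 − 0.24739583)·6.03/285 = 0.75260417·0.021157895 = 0.01592352.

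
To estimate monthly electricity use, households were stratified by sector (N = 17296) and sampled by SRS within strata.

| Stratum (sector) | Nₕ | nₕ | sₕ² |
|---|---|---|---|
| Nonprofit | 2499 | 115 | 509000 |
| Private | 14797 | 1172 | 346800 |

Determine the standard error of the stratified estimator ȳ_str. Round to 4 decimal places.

Var(ȳ_str) = Σₕ Wₕ²(1 − fₕ)sₕ²/nₕ with Wₕ = Nₕ/N, N = 17296.
Nonprofit: Wₕ = 0.14448427; term = 0.14448427²·(1 − 0.04601841)·509000/115 = 88.145693.
Private: Wₕ = 0.85551573; term = 0.85551573²·(1 − 0.07920524)·346800/1172 = 199.42073.
Sum = 287.56642.
SE = √(287.56642) = 16.9578.

16.9578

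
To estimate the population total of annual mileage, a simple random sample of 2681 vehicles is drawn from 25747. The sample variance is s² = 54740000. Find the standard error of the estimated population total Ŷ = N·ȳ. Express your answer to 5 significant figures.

Var(Ŷ) = N²·Var(ȳ) = N²·(1 − n/N)·s²/n.
f = 2681/25747 = 0.10412864; Var(ȳ) = 0.89587136·54740000/2681 = 18291.682.
Var(Ŷ) = 25747² · 18291.682 = 1.2125702 × 10^13.
SE(Ŷ) = √(1.2125702 × 10^13) = 3.4822 × 10^6.

3.4822 × 10^6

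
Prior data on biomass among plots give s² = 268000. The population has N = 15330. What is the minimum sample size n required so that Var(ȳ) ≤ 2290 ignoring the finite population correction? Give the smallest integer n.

118

Without fpc, n₀ = s²/D = 268000/2290 = 117.0306.
Rounding up, n = 118.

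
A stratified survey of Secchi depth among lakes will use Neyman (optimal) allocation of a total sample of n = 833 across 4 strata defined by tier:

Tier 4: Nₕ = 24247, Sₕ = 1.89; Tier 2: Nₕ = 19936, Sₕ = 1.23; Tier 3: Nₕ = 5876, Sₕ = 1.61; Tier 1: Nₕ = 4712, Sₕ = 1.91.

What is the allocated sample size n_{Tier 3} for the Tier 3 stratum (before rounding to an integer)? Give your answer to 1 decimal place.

88.7

Neyman allocation: nₕ = n·NₕSₕ / Σⱼ NⱼSⱼ.
Σ NⱼSⱼ = 24247·1.89 + 19936·1.23 + 5876·1.61 + 4712·1.91 = 88808.39.
n_{Tier 3} = 833·5876·1.61 / 88808.39 = 88.7.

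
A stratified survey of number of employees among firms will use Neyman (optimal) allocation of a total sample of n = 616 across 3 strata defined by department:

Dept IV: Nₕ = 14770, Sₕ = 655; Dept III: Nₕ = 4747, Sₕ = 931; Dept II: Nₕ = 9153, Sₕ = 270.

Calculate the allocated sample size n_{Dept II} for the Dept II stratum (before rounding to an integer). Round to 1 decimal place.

Neyman allocation: nₕ = n·NₕSₕ / Σⱼ NⱼSⱼ.
Σ NⱼSⱼ = 14770·655 + 4747·931 + 9153·270 = 1.6565117 × 10^7.
n_{Dept II} = 616·9153·270 / (1.6565117 × 10^7) = 91.9.

91.9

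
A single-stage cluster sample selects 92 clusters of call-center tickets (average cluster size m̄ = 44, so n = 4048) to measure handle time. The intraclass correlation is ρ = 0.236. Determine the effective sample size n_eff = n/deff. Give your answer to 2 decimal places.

363.11

deff = 1 + (44 − 1)·0.236 = 1 + 10.148 = 11.148.
n_eff = 4048 / 11.148 = 363.11.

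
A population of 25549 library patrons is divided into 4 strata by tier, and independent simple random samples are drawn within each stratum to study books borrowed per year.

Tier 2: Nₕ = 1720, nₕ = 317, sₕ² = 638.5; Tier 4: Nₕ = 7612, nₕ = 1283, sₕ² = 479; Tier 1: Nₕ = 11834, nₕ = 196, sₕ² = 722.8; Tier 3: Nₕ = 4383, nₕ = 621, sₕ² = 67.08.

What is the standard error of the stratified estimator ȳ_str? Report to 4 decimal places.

0.9032

Var(ȳ_str) = Σₕ Wₕ²(1 − fₕ)sₕ²/nₕ with Wₕ = Nₕ/N, N = 25549.
Tier 2: Wₕ = 0.06732162; term = 0.06732162²·(1 − 0.18430233)·638.5/317 = 0.00744629.
Tier 4: Wₕ = 0.29793730; term = 0.29793730²·(1 − 0.16854966)·479/1283 = 0.027554651.
Tier 1: Wₕ = 0.46318838; term = 0.46318838²·(1 − 0.01656245)·722.8/196 = 0.77807987.
Tier 3: Wₕ = 0.17155270; term = 0.17155270²·(1 − 0.14168378)·67.08/621 = 0.0027286253.
Sum = 0.81580944.
SE = √(0.81580944) = 0.9032.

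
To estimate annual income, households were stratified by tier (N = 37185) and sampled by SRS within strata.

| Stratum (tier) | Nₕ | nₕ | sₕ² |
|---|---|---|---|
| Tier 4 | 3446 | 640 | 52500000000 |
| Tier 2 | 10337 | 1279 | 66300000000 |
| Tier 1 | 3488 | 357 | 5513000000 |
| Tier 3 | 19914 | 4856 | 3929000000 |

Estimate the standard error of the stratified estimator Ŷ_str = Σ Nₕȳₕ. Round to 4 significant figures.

Var(Ŷ_str) = Σₕ Nₕ²(1 − fₕ)sₕ²/nₕ.
Tier 4: 3446²·(1 − 640/3446)·52500000000/640 = 7.931992 × 10^14.
Tier 2: 10337²·(1 − 1279/10337)·66300000000/1279 = 4.8536652 × 10^15.
Tier 1: 3488²·(1 − 357/3488)·5513000000/357 = 1.6864727 × 10^14.
Tier 3: 19914²·(1 − 4856/19914)·3929000000/4856 = 2.4262142 × 10^14.
Sum = 6.0581331 × 10^15.
SE = √(6.0581331 × 10^15) = 7.783 × 10^7.

7.783 × 10^7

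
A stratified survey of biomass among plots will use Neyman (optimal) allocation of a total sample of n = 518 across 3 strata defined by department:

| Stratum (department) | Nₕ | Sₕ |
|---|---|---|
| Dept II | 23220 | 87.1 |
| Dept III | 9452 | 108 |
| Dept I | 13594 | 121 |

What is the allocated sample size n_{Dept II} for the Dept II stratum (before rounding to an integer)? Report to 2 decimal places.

Neyman allocation: nₕ = n·NₕSₕ / Σⱼ NⱼSⱼ.
Σ NⱼSⱼ = 23220·87.1 + 9452·108 + 13594·121 = 4.688152 × 10^6.
n_{Dept II} = 518·23220·87.1 / (4.688152 × 10^6) = 223.46.

223.46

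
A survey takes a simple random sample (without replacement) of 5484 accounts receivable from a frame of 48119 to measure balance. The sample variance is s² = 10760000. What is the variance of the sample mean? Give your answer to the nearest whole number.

1738

Under SRS without replacement, Var(ȳ) = (1 − f)·s²/n with f = n/N = 5484/48119 = 0.11396746.
Var(ȳ) = (1 − 0.11396746)·10760000/5484 = 0.88603254·1962.0715 = 1738.4592.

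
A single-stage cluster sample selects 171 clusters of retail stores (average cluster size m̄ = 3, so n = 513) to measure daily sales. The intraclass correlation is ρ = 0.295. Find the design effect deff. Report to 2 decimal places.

1.59

deff = 1 + (3 − 1)·0.295 = 1 + 0.59 = 1.59.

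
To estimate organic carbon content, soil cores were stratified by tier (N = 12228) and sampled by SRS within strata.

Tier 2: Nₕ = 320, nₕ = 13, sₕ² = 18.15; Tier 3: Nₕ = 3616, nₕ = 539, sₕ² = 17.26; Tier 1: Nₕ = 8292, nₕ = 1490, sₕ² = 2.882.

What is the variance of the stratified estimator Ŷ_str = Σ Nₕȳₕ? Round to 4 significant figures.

Var(Ŷ_str) = Σₕ Nₕ²(1 − fₕ)sₕ²/nₕ.
Tier 2: 320²·(1 − 13/320)·18.15/13 = 137158.15.
Tier 3: 3616²·(1 − 539/3616)·17.26/539 = 356293.54.
Tier 1: 8292²·(1 − 1490/8292)·2.882/1490 = 109094.69.
Sum = 602546.38.

602500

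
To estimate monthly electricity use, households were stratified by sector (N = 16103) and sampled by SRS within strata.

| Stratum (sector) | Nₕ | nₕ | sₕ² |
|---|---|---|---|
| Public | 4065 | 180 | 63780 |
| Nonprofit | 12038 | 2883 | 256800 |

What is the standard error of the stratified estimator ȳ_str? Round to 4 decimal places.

Var(ȳ_str) = Σₕ Wₕ²(1 − fₕ)sₕ²/nₕ with Wₕ = Nₕ/N, N = 16103.
Public: Wₕ = 0.25243743; term = 0.25243743²·(1 − 0.04428044)·63780/180 = 21.579928.
Nonprofit: Wₕ = 0.74756257; term = 0.74756257²·(1 − 0.23949161)·256800/2883 = 37.857286.
Sum = 59.437214.
SE = √(59.437214) = 7.7096.

7.7096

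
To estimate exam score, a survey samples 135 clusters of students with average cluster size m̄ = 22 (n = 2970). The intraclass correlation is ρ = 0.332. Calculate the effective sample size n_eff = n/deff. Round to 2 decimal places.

372.55

deff = 1 + (22 − 1)·0.332 = 1 + 6.972 = 7.972.
n_eff = 2970 / 7.972 = 372.55.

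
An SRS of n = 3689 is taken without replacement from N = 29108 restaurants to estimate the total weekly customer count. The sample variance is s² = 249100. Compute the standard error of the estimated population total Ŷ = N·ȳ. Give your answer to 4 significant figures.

Var(Ŷ) = N²·Var(ȳ) = N²·(1 − n/N)·s²/n.
f = 3689/29108 = 0.12673492; Var(ȳ) = 0.87326508·249100/3689 = 58.96729.
Var(Ŷ) = 29108² · 58.96729 = 4.996155 × 10^10.
SE(Ŷ) = √(4.996155 × 10^10) = 223500.

223500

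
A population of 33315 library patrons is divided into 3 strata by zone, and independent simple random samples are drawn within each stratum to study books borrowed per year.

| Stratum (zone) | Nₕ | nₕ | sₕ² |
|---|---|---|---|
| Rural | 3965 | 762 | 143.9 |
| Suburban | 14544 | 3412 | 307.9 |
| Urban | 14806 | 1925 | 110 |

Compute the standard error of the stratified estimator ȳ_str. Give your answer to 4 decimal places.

0.1586

Var(ȳ_str) = Σₕ Wₕ²(1 − fₕ)sₕ²/nₕ with Wₕ = Nₕ/N, N = 33315.
Rural: Wₕ = 0.11901546; term = 0.11901546²·(1 − 0.19218159)·143.9/762 = 0.0021608584.
Suburban: Wₕ = 0.43656011; term = 0.43656011²·(1 − 0.23459846)·307.9/3412 = 0.013163704.
Urban: Wₕ = 0.44442443; term = 0.44442443²·(1 − 0.13001486)·110/1925 = 0.0098190538.
Sum = 0.025143616.
SE = √(0.025143616) = 0.1586.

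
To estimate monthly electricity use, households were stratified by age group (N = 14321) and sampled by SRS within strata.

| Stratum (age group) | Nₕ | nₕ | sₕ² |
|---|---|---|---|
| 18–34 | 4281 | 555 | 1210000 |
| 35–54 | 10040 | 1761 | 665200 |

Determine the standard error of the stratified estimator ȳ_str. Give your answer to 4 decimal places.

17.9627

Var(ȳ_str) = Σₕ Wₕ²(1 − fₕ)sₕ²/nₕ with Wₕ = Nₕ/N, N = 14321.
18–34: Wₕ = 0.29893164; term = 0.29893164²·(1 − 0.12964261)·1210000/555 = 169.56405.
35–54: Wₕ = 0.70106836; term = 0.70106836²·(1 − 0.17539841)·665200/1761 = 153.09387.
Sum = 322.65792.
SE = √(322.65792) = 17.9627.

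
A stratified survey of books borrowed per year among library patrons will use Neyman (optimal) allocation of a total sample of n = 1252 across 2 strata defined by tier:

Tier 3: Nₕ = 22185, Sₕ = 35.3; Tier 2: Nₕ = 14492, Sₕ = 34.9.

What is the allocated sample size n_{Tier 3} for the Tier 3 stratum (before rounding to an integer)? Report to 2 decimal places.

Neyman allocation: nₕ = n·NₕSₕ / Σⱼ NⱼSⱼ.
Σ NⱼSⱼ = 22185·35.3 + 14492·34.9 = 1.2889013 × 10^6.
n_{Tier 3} = 1252·22185·35.3 / (1.2889013 × 10^6) = 760.71.

760.71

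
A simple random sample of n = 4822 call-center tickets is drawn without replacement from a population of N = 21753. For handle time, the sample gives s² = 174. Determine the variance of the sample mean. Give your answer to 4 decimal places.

0.0281

Under SRS without replacement, Var(ȳ) = (1 − f)·s²/n with f = n/N = 4822/21753 = 0.22167057.
Var(ȳ) = (1 − 0.22167057)·174/4822 = 0.77832943·0.036084612 = 0.028085715.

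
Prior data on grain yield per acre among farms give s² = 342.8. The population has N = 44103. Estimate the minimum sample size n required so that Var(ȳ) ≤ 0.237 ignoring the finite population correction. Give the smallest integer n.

Without fpc, n₀ = s²/D = 342.8/0.237 = 1446.4135.
Rounding up, n = 1447.

1447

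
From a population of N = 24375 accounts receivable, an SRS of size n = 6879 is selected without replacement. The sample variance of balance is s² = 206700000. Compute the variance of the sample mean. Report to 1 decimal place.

Under SRS without replacement, Var(ȳ) = (1 − f)·s²/n with f = n/N = 6879/24375 = 0.28221538.
Var(ȳ) = (1 − 0.28221538)·206700000/6879 = 0.71778462·30047.972 = 21567.972.

21568.0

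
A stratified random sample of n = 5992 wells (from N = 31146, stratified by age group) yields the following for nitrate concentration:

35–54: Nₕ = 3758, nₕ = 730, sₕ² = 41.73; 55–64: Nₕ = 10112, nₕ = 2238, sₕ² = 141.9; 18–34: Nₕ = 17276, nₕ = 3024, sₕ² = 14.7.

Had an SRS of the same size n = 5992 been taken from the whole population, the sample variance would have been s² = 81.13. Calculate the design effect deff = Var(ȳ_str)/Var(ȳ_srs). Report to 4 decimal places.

Var(ȳ_str) = Σ Wₕ²(1−fₕ)sₕ²/nₕ with Wₕ = Nₕ/31146:
  35–54: (3758/31146)²·(1−730/3758)·41.73/730 = 6.7055378 × 10^-4
  55–64: (10112/31146)²·(1−2238/10112)·141.9/2238 = 0.005204155
  18–34: (17276/31146)²·(1−3024/17276)·14.7/3024 = 0.0012338149
  → Var(ȳ_str) = 0.0071085237.
Var(ȳ_srs) = (1 − 5992/31146)·81.13/5992 = 0.010934891.
deff = 0.0071085237 / 0.010934891 = 0.6501.

0.6501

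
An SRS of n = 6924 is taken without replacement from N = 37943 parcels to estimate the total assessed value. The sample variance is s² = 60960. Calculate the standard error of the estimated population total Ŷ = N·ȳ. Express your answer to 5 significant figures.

Var(Ŷ) = N²·Var(ȳ) = N²·(1 − n/N)·s²/n.
f = 6924/37943 = 0.18248425; Var(ȳ) = 0.81751575·60960/6924 = 7.197539.
Var(Ŷ) = 37943² · 7.197539 = 1.036209 × 10^10.
SE(Ŷ) = √(1.036209 × 10^10) = 101790.

101790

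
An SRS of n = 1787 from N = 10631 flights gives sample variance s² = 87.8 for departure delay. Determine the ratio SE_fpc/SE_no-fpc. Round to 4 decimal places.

0.9121

f = n/N = 1787/10631 = 0.16809331.
SE_no-fpc = √(s²/n) = 0.2216588; SE_fpc = √((1−f)s²/n) = 0.2021726.
Ratio = √(1−f) = 0.91208919.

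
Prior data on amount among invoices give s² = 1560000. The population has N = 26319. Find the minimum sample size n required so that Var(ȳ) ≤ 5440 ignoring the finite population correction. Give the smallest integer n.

Without fpc, n₀ = s²/D = 1560000/5440 = 286.7647.
Rounding up, n = 287.

287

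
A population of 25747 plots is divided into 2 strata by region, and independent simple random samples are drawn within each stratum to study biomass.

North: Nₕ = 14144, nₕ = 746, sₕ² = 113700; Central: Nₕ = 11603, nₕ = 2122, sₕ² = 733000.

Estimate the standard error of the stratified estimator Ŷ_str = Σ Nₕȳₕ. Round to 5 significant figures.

Var(Ŷ_str) = Σₕ Nₕ²(1 − fₕ)sₕ²/nₕ.
North: 14144²·(1 − 746/14144)·113700/746 = 2.8882439 × 10^10.
Central: 11603²·(1 − 2122/11603)·733000/2122 = 3.7999951 × 10^10.
Sum = 6.688239 × 10^10.
SE = √(6.688239 × 10^10) = 258620.

258620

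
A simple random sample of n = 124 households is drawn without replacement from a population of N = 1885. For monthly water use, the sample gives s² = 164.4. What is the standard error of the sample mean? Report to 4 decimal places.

1.1129

Under SRS without replacement, Var(ȳ) = (1 − f)·s²/n with f = n/N = 124/1885 = 0.06578249.
Var(ȳ) = (1 − 0.06578249)·164.4/124 = 0.93421751·1.3258065 = 1.2385916.
SE(ȳ) = √(1.2385916) = 1.1129.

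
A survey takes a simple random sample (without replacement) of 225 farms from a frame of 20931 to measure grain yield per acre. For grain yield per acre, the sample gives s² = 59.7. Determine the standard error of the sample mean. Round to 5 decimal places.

0.51233

Under SRS without replacement, Var(ȳ) = (1 − f)·s²/n with f = n/N = 225/20931 = 0.01074961.
Var(ȳ) = (1 − 0.01074961)·59.7/225 = 0.98925039·0.26533333 = 0.2624811.
SE(ȳ) = √(0.2624811) = 0.51233.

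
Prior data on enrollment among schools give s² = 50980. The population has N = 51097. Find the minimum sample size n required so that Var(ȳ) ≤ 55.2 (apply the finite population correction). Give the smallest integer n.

Without fpc, n₀ = s²/D = 50980/55.2 = 923.5507.
With fpc, (1 − n/N)·s²/n ≤ D requires n ≥ n₀/(1 + n₀/N) = 923.5507/(1 + 923.5507/51097) = 907.1544.
Rounding up, n = 908.

908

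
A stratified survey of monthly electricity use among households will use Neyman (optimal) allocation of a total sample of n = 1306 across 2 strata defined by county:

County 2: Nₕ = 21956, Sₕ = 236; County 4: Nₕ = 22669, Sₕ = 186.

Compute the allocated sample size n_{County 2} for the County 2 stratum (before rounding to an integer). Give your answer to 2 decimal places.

Neyman allocation: nₕ = n·NₕSₕ / Σⱼ NⱼSⱼ.
Σ NⱼSⱼ = 21956·236 + 22669·186 = 9.39805 × 10^6.
n_{County 2} = 1306·21956·236 / (9.39805 × 10^6) = 720.06.

720.06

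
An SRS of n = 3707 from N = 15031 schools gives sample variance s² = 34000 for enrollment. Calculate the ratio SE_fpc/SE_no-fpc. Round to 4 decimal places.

f = n/N = 3707/15031 = 0.24662364.
SE_no-fpc = √(s²/n) = 3.0285041; SE_fpc = √((1−f)s²/n) = 2.6286584.
Ratio = √(1−f) = 0.86797255.

0.8680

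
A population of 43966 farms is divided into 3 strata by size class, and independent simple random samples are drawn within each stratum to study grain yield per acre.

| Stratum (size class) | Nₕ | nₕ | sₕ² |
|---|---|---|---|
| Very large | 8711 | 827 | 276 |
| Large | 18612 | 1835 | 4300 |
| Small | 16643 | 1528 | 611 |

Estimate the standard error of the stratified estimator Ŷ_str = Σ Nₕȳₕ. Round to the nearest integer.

Var(Ŷ_str) = Σₕ Nₕ²(1 − fₕ)sₕ²/nₕ.
Very large: 8711²·(1 − 827/8711)·276/827 = 2.2920189 × 10^7.
Large: 18612²·(1 − 1835/18612)·4300/1835 = 7.3171126 × 10^8.
Small: 16643²·(1 − 1528/16643)·611/1528 = 1.0059065 × 10^8.
Sum = 8.552221 × 10^8.
SE = √(8.552221 × 10^8) = 29244.

29244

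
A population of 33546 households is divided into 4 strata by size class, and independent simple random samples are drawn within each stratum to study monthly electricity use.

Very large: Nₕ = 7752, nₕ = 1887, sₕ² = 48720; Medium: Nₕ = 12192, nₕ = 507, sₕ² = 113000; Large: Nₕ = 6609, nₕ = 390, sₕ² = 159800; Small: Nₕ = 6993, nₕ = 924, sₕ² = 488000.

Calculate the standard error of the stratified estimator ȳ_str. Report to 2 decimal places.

Var(ȳ_str) = Σₕ Wₕ²(1 − fₕ)sₕ²/nₕ with Wₕ = Nₕ/N, N = 33546.
Very large: Wₕ = 0.23108567; term = 0.23108567²·(1 − 0.24342105)·48720/1887 = 1.0431234.
Medium: Wₕ = 0.36344124; term = 0.36344124²·(1 − 0.04158465)·113000/507 = 28.21582.
Large: Wₕ = 0.19701306; term = 0.19701306²·(1 − 0.05901044)·159800/390 = 14.965354.
Small: Wₕ = 0.20846003; term = 0.20846003²·(1 − 0.13213213)·488000/924 = 19.91806.
Sum = 64.142357.
SE = √(64.142357) = 8.01.

8.01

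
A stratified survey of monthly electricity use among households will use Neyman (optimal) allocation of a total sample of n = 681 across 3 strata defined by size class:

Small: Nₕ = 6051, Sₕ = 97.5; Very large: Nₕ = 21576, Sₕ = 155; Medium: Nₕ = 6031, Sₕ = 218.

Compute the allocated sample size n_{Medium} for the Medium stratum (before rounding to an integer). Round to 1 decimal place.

Neyman allocation: nₕ = n·NₕSₕ / Σⱼ NⱼSⱼ.
Σ NⱼSⱼ = 6051·97.5 + 21576·155 + 6031·218 = 5.2490105 × 10^6.
n_{Medium} = 681·6031·218 / (5.2490105 × 10^6) = 170.6.

170.6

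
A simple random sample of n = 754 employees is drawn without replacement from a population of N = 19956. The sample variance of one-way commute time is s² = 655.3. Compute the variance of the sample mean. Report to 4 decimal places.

0.8363

Under SRS without replacement, Var(ȳ) = (1 − f)·s²/n with f = n/N = 754/19956 = 0.03778312.
Var(ȳ) = (1 − 0.03778312)·655.3/754 = 0.96221688·0.86909814 = 0.8362609.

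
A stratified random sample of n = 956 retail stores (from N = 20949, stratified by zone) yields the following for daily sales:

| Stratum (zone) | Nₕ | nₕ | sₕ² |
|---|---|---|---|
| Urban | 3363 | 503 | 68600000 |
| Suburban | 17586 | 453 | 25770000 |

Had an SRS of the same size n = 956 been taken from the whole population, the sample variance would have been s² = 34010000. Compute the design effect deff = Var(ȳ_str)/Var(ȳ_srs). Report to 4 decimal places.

Var(ȳ_str) = Σ Wₕ²(1−fₕ)sₕ²/nₕ with Wₕ = Nₕ/20949:
  Urban: (3363/20949)²·(1−503/3363)·68600000/503 = 2988.9761
  Suburban: (17586/20949)²·(1−453/17586)·25770000/453 = 39056.211
  → Var(ȳ_str) = 42045.187.
Var(ȳ_srs) = (1 − 956/20949)·34010000/956 = 33951.847.
deff = 42045.187 / 33951.847 = 1.2384.

1.2384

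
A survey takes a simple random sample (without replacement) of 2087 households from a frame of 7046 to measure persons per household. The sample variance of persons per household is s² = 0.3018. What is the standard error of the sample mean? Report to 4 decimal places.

Under SRS without replacement, Var(ȳ) = (1 − f)·s²/n with f = n/N = 2087/7046 = 0.29619642.
Var(ȳ) = (1 − 0.29619642)·0.3018/2087 = 0.70380358·1.4460949 × 10^-4 = 1.0177667 × 10^-4.
SE(ȳ) = √(1.0177667 × 10^-4) = 0.0101.

0.0101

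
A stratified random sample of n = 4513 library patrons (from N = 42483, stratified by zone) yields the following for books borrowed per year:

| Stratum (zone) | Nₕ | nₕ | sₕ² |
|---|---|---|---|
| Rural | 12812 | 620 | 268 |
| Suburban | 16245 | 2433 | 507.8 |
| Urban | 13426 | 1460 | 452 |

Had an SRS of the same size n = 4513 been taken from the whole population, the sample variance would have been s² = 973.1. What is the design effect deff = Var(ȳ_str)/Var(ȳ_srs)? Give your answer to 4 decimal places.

0.4718

Var(ȳ_str) = Σ Wₕ²(1−fₕ)sₕ²/nₕ with Wₕ = Nₕ/42483:
  Rural: (12812/42483)²·(1−620/12812)·268/620 = 0.037411458
  Suburban: (16245/42483)²·(1−2433/16245)·507.8/2433 = 0.02594756
  Urban: (13426/42483)²·(1−1460/13426)·452/1460 = 0.027558201
  → Var(ȳ_str) = 0.090917219.
Var(ȳ_srs) = (1 − 4513/42483)·973.1/4513 = 0.1927159.
deff = 0.090917219 / 0.1927159 = 0.4718.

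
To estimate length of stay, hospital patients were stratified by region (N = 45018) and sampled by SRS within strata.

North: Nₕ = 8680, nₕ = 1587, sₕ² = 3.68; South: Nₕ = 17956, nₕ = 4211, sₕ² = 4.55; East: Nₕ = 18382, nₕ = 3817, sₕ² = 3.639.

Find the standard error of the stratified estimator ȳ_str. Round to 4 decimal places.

Var(ȳ_str) = Σₕ Wₕ²(1 − fₕ)sₕ²/nₕ with Wₕ = Nₕ/N, N = 45018.
North: Wₕ = 0.19281176; term = 0.19281176²·(1 − 0.18283410)·3.68/1587 = 7.0444677 × 10^-5.
South: Wₕ = 0.39886268; term = 0.39886268²·(1 − 0.23451771)·4.55/4211 = 1.3158552 × 10^-4.
East: Wₕ = 0.40832556; term = 0.40832556²·(1 − 0.20764879)·3.639/3817 = 1.2594785 × 10^-4.
Sum = 3.2797805 × 10^-4.
SE = √(3.2797805 × 10^-4) = 0.0181.

0.0181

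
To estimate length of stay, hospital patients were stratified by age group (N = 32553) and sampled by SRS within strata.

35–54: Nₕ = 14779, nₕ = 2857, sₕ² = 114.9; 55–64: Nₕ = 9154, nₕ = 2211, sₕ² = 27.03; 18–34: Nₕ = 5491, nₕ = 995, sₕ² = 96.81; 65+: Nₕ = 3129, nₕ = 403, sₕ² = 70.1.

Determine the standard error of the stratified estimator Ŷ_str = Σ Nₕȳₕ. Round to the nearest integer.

Var(Ŷ_str) = Σₕ Nₕ²(1 − fₕ)sₕ²/nₕ.
35–54: 14779²·(1 − 2857/14779)·114.9/2857 = 7.0860458 × 10^6.
55–64: 9154²·(1 − 2211/9154)·27.03/2211 = 776989.91.
18–34: 5491²·(1 − 995/5491)·96.81/995 = 2.4020104 × 10^6.
65+: 3129²·(1 − 403/3129)·70.1/403 = 1.4836942 × 10^6.
Sum = 1.174874 × 10^7.
SE = √(1.174874 × 10^7) = 3428.

3428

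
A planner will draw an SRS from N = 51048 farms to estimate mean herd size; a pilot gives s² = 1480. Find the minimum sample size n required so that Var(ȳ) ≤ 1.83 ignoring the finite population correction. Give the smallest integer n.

809

Without fpc, n₀ = s²/D = 1480/1.83 = 808.7432.
Rounding up, n = 809.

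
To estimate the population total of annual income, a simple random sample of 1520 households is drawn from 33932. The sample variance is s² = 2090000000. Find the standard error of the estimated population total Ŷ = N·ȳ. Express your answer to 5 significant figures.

3.8887 × 10^7

Var(Ŷ) = N²·Var(ȳ) = N²·(1 − n/N)·s²/n.
f = 1520/33932 = 0.04479547; Var(ȳ) = 0.95520453·2090000000/1520 = 1.3134062 × 10^6.
Var(Ŷ) = 33932² · (1.3134062 × 10^6) = 1.5122305 × 10^15.
SE(Ŷ) = √(1.5122305 × 10^15) = 3.8887 × 10^7.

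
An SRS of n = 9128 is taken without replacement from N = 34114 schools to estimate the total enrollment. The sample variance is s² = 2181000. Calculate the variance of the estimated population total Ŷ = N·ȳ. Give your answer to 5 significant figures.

Var(Ŷ) = N²·Var(ȳ) = N²·(1 − n/N)·s²/n.
f = 9128/34114 = 0.26757343; Var(ȳ) = 0.73242657·2181000/9128 = 175.00245.
Var(Ŷ) = 34114² · 175.00245 = 2.0366173 × 10^11.

2.0366 × 10^11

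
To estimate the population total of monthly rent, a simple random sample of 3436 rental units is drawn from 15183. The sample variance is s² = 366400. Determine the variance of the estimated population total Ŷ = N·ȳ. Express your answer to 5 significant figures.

1.9019 × 10^10

Var(Ŷ) = N²·Var(ȳ) = N²·(1 − n/N)·s²/n.
f = 3436/15183 = 0.22630574; Var(ȳ) = 0.77369426·366400/3436 = 82.50337.
Var(Ŷ) = 15183² · 82.50337 = 1.9018965 × 10^10.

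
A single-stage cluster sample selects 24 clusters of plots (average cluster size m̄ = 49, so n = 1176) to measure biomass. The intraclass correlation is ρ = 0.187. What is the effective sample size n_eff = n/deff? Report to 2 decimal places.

deff = 1 + (49 − 1)·0.187 = 1 + 8.976 = 9.976.
n_eff = 1176 / 9.976 = 117.88.

117.88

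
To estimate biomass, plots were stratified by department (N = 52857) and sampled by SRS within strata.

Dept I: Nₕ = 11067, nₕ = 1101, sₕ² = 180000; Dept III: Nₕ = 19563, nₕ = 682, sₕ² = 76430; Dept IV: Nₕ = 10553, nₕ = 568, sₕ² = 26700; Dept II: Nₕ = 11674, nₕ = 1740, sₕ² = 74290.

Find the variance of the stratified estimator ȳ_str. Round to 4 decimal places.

24.8153

Var(ȳ_str) = Σₕ Wₕ²(1 − fₕ)sₕ²/nₕ with Wₕ = Nₕ/N, N = 52857.
Dept I: Wₕ = 0.20937624; term = 0.20937624²·(1 − 0.09948496)·180000/1101 = 6.4540297.
Dept III: Wₕ = 0.37011181; term = 0.37011181²·(1 − 0.03486173)·76430/682 = 14.816134.
Dept IV: Wₕ = 0.19965189; term = 0.19965189²·(1 − 0.05382356)·26700/568 = 1.7728905.
Dept II: Wₕ = 0.22086006; term = 0.22086006²·(1 − 0.14904917)·74290/1740 = 1.7722294.
Sum = 24.815284.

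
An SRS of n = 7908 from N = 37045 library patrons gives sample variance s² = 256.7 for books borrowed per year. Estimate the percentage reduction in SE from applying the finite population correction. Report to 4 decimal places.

f = n/N = 7908/37045 = 0.21347010.
SE_no-fpc = √(s²/n) = 0.18016881; SE_fpc = √((1−f)s²/n) = 0.15978545.
Ratio = √(1−f) = 0.88686521. Reduction = 100·(1 − 0.88686521) = 11.3135%.

11.3135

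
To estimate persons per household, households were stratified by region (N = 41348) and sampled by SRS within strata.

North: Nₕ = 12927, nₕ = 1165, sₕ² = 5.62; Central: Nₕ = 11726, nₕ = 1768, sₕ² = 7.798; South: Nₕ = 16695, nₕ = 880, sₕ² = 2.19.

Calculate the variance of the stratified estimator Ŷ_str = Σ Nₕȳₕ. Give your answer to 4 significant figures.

1.906 × 10^6

Var(Ŷ_str) = Σₕ Nₕ²(1 − fₕ)sₕ²/nₕ.
North: 12927²·(1 − 1165/12927)·5.62/1165 = 733481.75.
Central: 11726²·(1 − 1768/11726)·7.798/1768 = 515018.68.
South: 16695²·(1 − 880/16695)·2.19/880 = 657078.21.
Sum = 1.9055786 × 10^6.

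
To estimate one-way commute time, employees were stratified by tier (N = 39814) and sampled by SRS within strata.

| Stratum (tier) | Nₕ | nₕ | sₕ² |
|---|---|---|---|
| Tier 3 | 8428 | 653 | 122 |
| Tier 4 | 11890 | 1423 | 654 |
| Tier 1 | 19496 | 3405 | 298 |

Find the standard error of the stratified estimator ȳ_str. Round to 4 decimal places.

Var(ȳ_str) = Σₕ Wₕ²(1 − fₕ)sₕ²/nₕ with Wₕ = Nₕ/N, N = 39814.
Tier 3: Wₕ = 0.21168433; term = 0.21168433²·(1 − 0.07747983)·122/653 = 0.0077232475.
Tier 4: Wₕ = 0.29863867; term = 0.29863867²·(1 − 0.11968040)·654/1423 = 0.036083221.
Tier 1: Wₕ = 0.48967700; term = 0.48967700²·(1 − 0.17465121)·298/3405 = 0.017320327.
Sum = 0.061126796.
SE = √(0.061126796) = 0.2472.

0.2472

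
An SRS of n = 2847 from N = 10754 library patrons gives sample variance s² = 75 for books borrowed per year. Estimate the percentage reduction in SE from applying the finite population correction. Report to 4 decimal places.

14.2526

f = n/N = 2847/10754 = 0.26473870.
SE_no-fpc = √(s²/n) = 0.16230687; SE_fpc = √((1−f)s²/n) = 0.13917389.
Ratio = √(1−f) = 0.85747379. Reduction = 100·(1 − 0.85747379) = 14.2526%.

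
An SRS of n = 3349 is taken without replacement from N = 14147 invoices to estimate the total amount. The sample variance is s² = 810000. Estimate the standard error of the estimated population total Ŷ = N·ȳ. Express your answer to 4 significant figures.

192200

Var(Ŷ) = N²·Var(ȳ) = N²·(1 − n/N)·s²/n.
f = 3349/14147 = 0.23672864; Var(ȳ) = 0.76327136·810000/3349 = 184.60729.
Var(Ŷ) = 14147² · 184.60729 = 3.6946862 × 10^10.
SE(Ŷ) = √(3.6946862 × 10^10) = 192200.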